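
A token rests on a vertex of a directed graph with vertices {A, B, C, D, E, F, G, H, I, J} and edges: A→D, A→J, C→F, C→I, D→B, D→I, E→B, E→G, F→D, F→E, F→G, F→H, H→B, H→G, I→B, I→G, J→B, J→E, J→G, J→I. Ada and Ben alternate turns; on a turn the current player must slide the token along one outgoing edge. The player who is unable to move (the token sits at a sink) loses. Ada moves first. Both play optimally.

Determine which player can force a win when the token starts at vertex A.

Ben wins.

Label each position W (a win for the player to move) or L (a loss). A position with no legal move is L; any other position is W exactly when some move reaches an L, and L when every move reaches a W.
Every edge goes from a vertex to one that appears earlier in the order B, G, H, I, D, E, F, C, J, A, so processing vertices in that order labels each vertex after all of its successors.
B: no outgoing edge → L
G: no outgoing edge → L
H: →G(L), so W
I: →G(L), so W
D: →B(L), so W
E: →G(L), so W
F: →G(L), so W
C: →F(W), I(W) — all W, so L
J: →G(L), so W
A: →J(W), D(W) — all W, so L
The starting position A is L: whatever Ada does, the opponent receives a W position.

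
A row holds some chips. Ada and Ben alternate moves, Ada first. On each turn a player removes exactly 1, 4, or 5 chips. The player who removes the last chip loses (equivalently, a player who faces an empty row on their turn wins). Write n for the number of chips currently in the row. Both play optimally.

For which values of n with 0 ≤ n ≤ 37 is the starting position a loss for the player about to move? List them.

1, 3, 9, 11, 17, 19, 25, 27, 33, 35

Build the W/L table. Terminal = W. A non-terminal position is W if it has a move to some L; otherwise it is L.
n=0: no move; the opponent has just taken the last chip and therefore loses → W
n=1: only reaches 0(W), which is W → L
n=2: reaches L-position 1 → W
n=3: only reaches 2(W), which is W → L
n=4: reaches L-position 3 → W
n=5: reaches L-position 1 → W
n=6: reaches L-position 1 → W
n=7: reaches L-position 3 → W
n=8: reaches L-position 3 → W
n=9: only reaches 8(W), 5(W), 4(W), all W → L
n=10: reaches L-position 9 → W
n=11: only reaches 10(W), 7(W), 6(W), all W → L
n=12: reaches L-position 11 → W
n=13: reaches L-position 9 → W
n=14: reaches L-position 9 → W
n=15: reaches L-position 11 → W
n=16: reaches L-position 11 → W
n=17: only reaches 16(W), 13(W), 12(W), all W → L
n=18: reaches L-position 17 → W
n=19: only reaches 18(W), 15(W), 14(W), all W → L
n=20: reaches L-position 19 → W
n=21: reaches L-position 17 → W
n=22: reaches L-position 17 → W
n=23: reaches L-position 19 → W
n=24: reaches L-position 19 → W
n=25: only reaches 24(W), 21(W), 20(W), all W → L
n=26: reaches L-position 25 → W
n=27: only reaches 26(W), 23(W), 22(W), all W → L
n=28: reaches L-position 27 → W
n=29: reaches L-position 25 → W
n=30: reaches L-position 25 → W
n=31: reaches L-position 27 → W
n=32: reaches L-position 27 → W
n=33: only reaches 32(W), 29(W), 28(W), all W → L
n=34: reaches L-position 33 → W
n=35: only reaches 34(W), 31(W), 30(W), all W → L
n=36: reaches L-position 35 → W
n=37: reaches L-position 33 → W
The losing starting values of n are exactly the entries labelled L in this table (10 of them).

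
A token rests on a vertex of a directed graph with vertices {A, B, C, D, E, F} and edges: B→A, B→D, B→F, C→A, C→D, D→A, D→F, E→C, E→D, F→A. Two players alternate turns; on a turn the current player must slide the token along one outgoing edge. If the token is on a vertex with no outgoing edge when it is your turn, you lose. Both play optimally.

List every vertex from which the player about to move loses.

Work bottom-up. With no move the player to move loses. Otherwise the position is W if at least one move leads to an L position for the opponent, and L if every move leads to a W.
Every edge goes from a vertex to one that appears earlier in the order A, F, D, C, B, E, so processing vertices in that order labels each vertex after all of its successors.
A: no outgoing edge → L
F: reaches L-position A → W
D: reaches L-position A → W
C: reaches L-position A → W
B: reaches L-position A → W
E: only reaches C(W), D(W), all W → L
Reading off the rows marked L gives the requested list; there are 2 such vertices.

A, E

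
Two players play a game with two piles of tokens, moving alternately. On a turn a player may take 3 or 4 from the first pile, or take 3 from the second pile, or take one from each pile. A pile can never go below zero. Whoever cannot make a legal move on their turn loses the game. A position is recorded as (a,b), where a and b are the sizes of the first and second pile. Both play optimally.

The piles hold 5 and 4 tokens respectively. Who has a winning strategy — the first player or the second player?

Positions with no move are L. A position that does have a move is losing for the player to move precisely when every available move leads to a winning position for the opponent. Fill in the labels:
No move ever increases a pile, so every position that can arise here has a ≤ 5 and b ≤ 4; it is enough to label the cells with 0 ≤ a ≤ 5 and 0 ≤ b ≤ 4.
Every move lowers a or b (never raises either), so fill the grid row by row in increasing a, and left to right within a row: each cell's successors are then already labelled.
      b=0  b=1  b=2  b=3  b=4
a=0:    L    L    L    W    W
a=1:    L    W    W    W    L
a=2:    L    W    L    W    L
a=3:    W    W    W    W    L
a=4:    W    W    W    L    W
a=5:    W    L    W    L    W
Cells with no legal move (terminal, hence L): (0,0), (0,1), (0,2), (1,0), (2,0).
The remaining L cells, each justified by listing all of its moves:
(1,4): only reaches (1,1)(W), (0,3)(W), all W → L
(2,2): only reaches (1,1)(W), which is W → L
(2,4): only reaches (2,1)(W), (1,3)(W), all W → L
(3,4): only reaches (0,4)(W), (3,1)(W), (2,3)(W), all W → L
(4,3): only reaches (1,3)(W), (0,3)(W), (4,0)(W), (3,2)(W), all W → L
(5,1): only reaches (2,1)(W), (1,1)(W), (4,0)(W), all W → L
(5,3): only reaches (2,3)(W), (1,3)(W), (5,0)(W), (4,2)(W), all W → L
Every other cell has at least one move into one of the L cells above, so it is W.
From (5,4) the player to move can move to (2,4), reaching an L position.

The first player wins.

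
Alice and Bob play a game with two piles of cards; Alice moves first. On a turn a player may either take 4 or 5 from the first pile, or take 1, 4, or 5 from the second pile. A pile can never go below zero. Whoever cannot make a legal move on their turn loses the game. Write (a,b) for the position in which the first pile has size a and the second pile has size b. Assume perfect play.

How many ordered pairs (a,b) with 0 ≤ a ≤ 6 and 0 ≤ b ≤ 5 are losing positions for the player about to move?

Positions with no move are L. A position that does have a move is losing for the player to move precisely when every available move leads to a winning position for the opponent. Fill in the labels:
Every move lowers a or b (never raises either), so fill the grid row by row in increasing a, and left to right within a row: each cell's successors are then already labelled.
      b=0  b=1  b=2  b=3  b=4  b=5
a=0:    L    W    L    W    W    W
a=1:    L    W    L    W    W    W
a=2:    L    W    L    W    W    W
a=3:    L    W    L    W    W    W
a=4:    W    L    W    L    W    W
a=5:    W    L    W    L    W    W
a=6:    W    L    W    L    W    W
Cells with no legal move (terminal, hence L): (0,0), (1,0), (2,0), (3,0).
The remaining L cells, each justified by listing all of its moves:
(0,2): the only move is to (0,1)(W), a W ⇒ L
(1,2): the only move is to (1,1)(W), a W ⇒ L
(2,2): the only move is to (2,1)(W), a W ⇒ L
(3,2): the only move is to (3,1)(W), a W ⇒ L
(4,1): moves to (0,1)(W), (4,0)(W); every one is W ⇒ L
(4,3): moves to (0,3)(W), (4,2)(W); every one is W ⇒ L
(5,1): moves to (1,1)(W), (0,1)(W), (5,0)(W); every one is W ⇒ L
(5,3): moves to (1,3)(W), (0,3)(W), (5,2)(W); every one is W ⇒ L
(6,1): moves to (2,1)(W), (1,1)(W), (6,0)(W); every one is W ⇒ L
(6,3): moves to (2,3)(W), (1,3)(W), (6,2)(W); every one is W ⇒ L
Every other cell has at least one move into one of the L cells above, so it is W.
L cells per row: a=0: 2, a=1: 2, a=2: 2, a=3: 2, a=4: 2, a=5: 2, a=6: 2; total 14.

14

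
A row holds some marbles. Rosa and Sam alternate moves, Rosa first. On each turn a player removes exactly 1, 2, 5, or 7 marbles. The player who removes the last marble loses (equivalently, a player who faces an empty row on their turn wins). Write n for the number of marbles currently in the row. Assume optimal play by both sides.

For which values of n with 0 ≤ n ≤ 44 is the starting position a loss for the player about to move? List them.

1, 4, 7, 10, 13, 16, 19, 22, 25, 28, 31, 34, 37, 40, 43

Build the W/L table. Terminal = W. A non-terminal position is W if it has a move to some L; otherwise it is L.
n=0: no move; the opponent has just taken the last marble and therefore loses → W
n=1: the only move is to 0(W), a W ⇒ L
n=2: can move to 1, which is L ⇒ W
n=3: can move to 1, which is L ⇒ W
n=4: moves to 3(W), 2(W); every one is W ⇒ L
n=5: can move to 4, which is L ⇒ W
n=6: can move to 4, which is L ⇒ W
n=7: moves to 6(W), 5(W), 2(W), 0(W); every one is W ⇒ L
n=8: can move to 7, which is L ⇒ W
n=9: can move to 7, which is L ⇒ W
n=10: moves to 9(W), 8(W), 5(W), 3(W); every one is W ⇒ L
n=11: can move to 10, which is L ⇒ W
n=12: can move to 10, which is L ⇒ W
n=13: moves to 12(W), 11(W), 8(W), 6(W); every one is W ⇒ L
n=14: can move to 13, which is L ⇒ W
n=15: can move to 13, which is L ⇒ W
n=16: moves to 15(W), 14(W), 11(W), 9(W); every one is W ⇒ L
n=17: can move to 16, which is L ⇒ W
n=18: can move to 16, which is L ⇒ W
n=19: moves to 18(W), 17(W), 14(W), 12(W); every one is W ⇒ L
n=20: can move to 19, which is L ⇒ W
n=21: can move to 19, which is L ⇒ W
n=22: moves to 21(W), 20(W), 17(W), 15(W); every one is W ⇒ L
n=23: can move to 22, which is L ⇒ W
n=24: can move to 22, which is L ⇒ W
n=25: moves to 24(W), 23(W), 20(W), 18(W); every one is W ⇒ L
n=26: can move to 25, which is L ⇒ W
n=27: can move to 25, which is L ⇒ W
n=28: moves to 27(W), 26(W), 23(W), 21(W); every one is W ⇒ L
n=29: can move to 28, which is L ⇒ W
n=30: can move to 28, which is L ⇒ W
n=31: moves to 30(W), 29(W), 26(W), 24(W); every one is W ⇒ L
n=32: can move to 31, which is L ⇒ W
n=33: can move to 31, which is L ⇒ W
n=34: moves to 33(W), 32(W), 29(W), 27(W); every one is W ⇒ L
n=35: can move to 34, which is L ⇒ W
n=36: can move to 34, which is L ⇒ W
n=37: moves to 36(W), 35(W), 32(W), 30(W); every one is W ⇒ L
n=38: can move to 37, which is L ⇒ W
n=39: can move to 37, which is L ⇒ W
n=40: moves to 39(W), 38(W), 35(W), 33(W); every one is W ⇒ L
n=41: can move to 40, which is L ⇒ W
n=42: can move to 40, which is L ⇒ W
n=43: moves to 42(W), 41(W), 38(W), 36(W); every one is W ⇒ L
n=44: can move to 43, which is L ⇒ W
Reading off the rows marked L gives the requested list; there are 15 such values of n.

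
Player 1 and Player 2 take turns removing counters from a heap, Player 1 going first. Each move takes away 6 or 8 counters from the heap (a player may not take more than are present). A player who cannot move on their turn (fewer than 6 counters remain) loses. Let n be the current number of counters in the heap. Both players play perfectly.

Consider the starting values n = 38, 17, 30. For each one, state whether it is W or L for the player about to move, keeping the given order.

Compute win/loss labels from the base case upward. A position with no move is L. Any other position is W if it can reach an L in one move, else L.
n=0: no move → L
n=1: no move → L
n=2: no move → L
n=3: no move → L
n=4: no move → L
n=5: no move → L
n=6: W (go to 0, an L position)
n=7: W (go to 1, an L position)
n=8: W (go to 2, an L position)
n=9: W (go to 3, an L position)
n=10: W (go to 4, an L position)
n=11: W (go to 5, an L position)
n=12: W (go to 4, an L position)
n=13: W (go to 5, an L position)
n=14: L (options 8(W), 6(W) are all W)
n=15: L (options 9(W), 7(W) are all W)
n=16: L (options 10(W), 8(W) are all W)
n=17: L (options 11(W), 9(W) are all W)
n=18: L (options 12(W), 10(W) are all W)
n=19: L (options 13(W), 11(W) are all W)
n=20: W (go to 14, an L position)
n=21: W (go to 15, an L position)
n=22: W (go to 16, an L position)
n=23: W (go to 17, an L position)
n=24: W (go to 18, an L position)
n=25: W (go to 19, an L position)
n=26: W (go to 18, an L position)
n=27: W (go to 19, an L position)
n=28: L (options 22(W), 20(W) are all W)
n=29: L (options 23(W), 21(W) are all W)
n=30: L (options 24(W), 22(W) are all W)
n=31: L (options 25(W), 23(W) are all W)
n=32: L (options 26(W), 24(W) are all W)
n=33: L (options 27(W), 25(W) are all W)
n=34: W (go to 28, an L position)
n=35: W (go to 29, an L position)
n=36: W (go to 30, an L position)
n=37: W (go to 31, an L position)
n=38: W (go to 32, an L position)

38: W, 17: L, 30: L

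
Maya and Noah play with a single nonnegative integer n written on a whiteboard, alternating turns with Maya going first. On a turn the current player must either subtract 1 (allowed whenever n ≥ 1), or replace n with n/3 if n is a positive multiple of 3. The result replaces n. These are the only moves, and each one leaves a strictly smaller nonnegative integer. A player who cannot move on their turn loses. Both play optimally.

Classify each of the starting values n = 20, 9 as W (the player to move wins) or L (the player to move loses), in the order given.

20: W, 9: L

Work bottom-up. With no move the player to move loses. Otherwise the position is W if at least one move leads to an L position for the opponent, and L if every move leads to a W.
n=0: no move → L
n=1: →0(L), so W
n=2: →1(W) only, which is W, so L
n=3: →2(L), so W
n=4: →3(W) only, which is W, so L
n=5: →4(L), so W
n=6: →2(L), so W
n=7: →6(W) only, which is W, so L
n=8: →7(L), so W
n=9: →3(W), 8(W) — all W, so L
n=10: →9(L), so W
n=11: →10(W) only, which is W, so L
n=12: →4(L), so W
n=13: →12(W) only, which is W, so L
n=14: →13(L), so W
n=15: →5(W), 14(W) — all W, so L
n=16: →15(L), so W
n=17: →16(W) only, which is W, so L
n=18: →17(L), so W
n=19: →18(W) only, which is W, so L
n=20: →19(L), so W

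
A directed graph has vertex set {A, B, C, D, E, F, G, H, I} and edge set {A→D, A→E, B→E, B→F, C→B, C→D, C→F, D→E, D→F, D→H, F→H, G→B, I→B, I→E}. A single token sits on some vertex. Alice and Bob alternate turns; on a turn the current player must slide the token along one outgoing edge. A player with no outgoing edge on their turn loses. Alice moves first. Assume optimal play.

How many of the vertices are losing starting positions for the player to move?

Build the W/L table. Terminal = L. A non-terminal position is W if it has a move to some L; otherwise it is L.
Every edge goes from a vertex to one that appears earlier in the order H, E, F, B, D, C, A, I, G, so processing vertices in that order labels each vertex after all of its successors.
H: no outgoing edge → L
E: no outgoing edge → L
F: reaches L-position H → W
B: reaches L-position E → W
D: reaches L-position E → W
C: only reaches D(W), B(W), F(W), all W → L
A: reaches L-position E → W
I: reaches L-position E → W
G: only reaches B(W), which is W → L
The L vertices are C, E, G, H; that is 4 in all.

4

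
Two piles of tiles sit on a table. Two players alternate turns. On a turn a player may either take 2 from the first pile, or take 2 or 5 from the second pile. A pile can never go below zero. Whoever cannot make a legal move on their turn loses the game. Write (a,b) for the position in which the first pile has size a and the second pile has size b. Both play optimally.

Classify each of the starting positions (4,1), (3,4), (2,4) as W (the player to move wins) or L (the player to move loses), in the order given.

Build the W/L table. Terminal = L. A non-terminal position is W if it has a move to some L; otherwise it is L.
No move ever increases a pile, so every position that can arise here has a ≤ 4 and b ≤ 4; it is enough to label the cells with 0 ≤ a ≤ 4 and 0 ≤ b ≤ 4.
Every move lowers a or b (never raises either), so fill the grid row by row in increasing a, and left to right within a row: each cell's successors are then already labelled.
      b=0  b=1  b=2  b=3  b=4
a=0:    L    L    W    W    L
a=1:    L    L    W    W    L
a=2:    W    W    L    L    W
a=3:    W    W    L    L    W
a=4:    L    L    W    W    L
Cells with no legal move (terminal, hence L): (0,0), (0,1), (1,0), (1,1).
The remaining L cells, each justified by listing all of its moves:
(0,4): only reaches (0,2)(W), which is W → L
(1,4): only reaches (1,2)(W), which is W → L
(2,2): only reaches (0,2)(W), (2,0)(W), all W → L
(2,3): only reaches (0,3)(W), (2,1)(W), all W → L
(3,2): only reaches (1,2)(W), (3,0)(W), all W → L
(3,3): only reaches (1,3)(W), (3,1)(W), all W → L
(4,0): only reaches (2,0)(W), which is W → L
(4,1): only reaches (2,1)(W), which is W → L
(4,4): only reaches (2,4)(W), (4,2)(W), all W → L
Every other cell has at least one move into one of the L cells above, so it is W.
(4,1): one of the L cells justified above, so L
(3,4): the move to (1,4) reaches an L cell, so W
(2,4): the move to (0,4) reaches an L cell, so W

(4,1): L, (3,4): W, (2,4): W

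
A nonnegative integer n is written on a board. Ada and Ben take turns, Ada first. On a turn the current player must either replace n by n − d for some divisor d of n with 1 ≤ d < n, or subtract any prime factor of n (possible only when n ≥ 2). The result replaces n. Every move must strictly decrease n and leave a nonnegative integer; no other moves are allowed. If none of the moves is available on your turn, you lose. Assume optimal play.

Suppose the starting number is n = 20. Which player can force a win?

Work bottom-up. With no move the player to move loses. Otherwise the position is W if at least one move leads to an L position for the opponent, and L if every move leads to a W.
n=0: no move → L
n=1: no move → L
n=2: W (go to 0, an L position)
n=3: W (go to 0, an L position)
n=4: L (options 2(W), 3(W) are all W)
n=5: W (go to 0, an L position)
n=6: W (go to 4, an L position)
n=7: W (go to 0, an L position)
n=8: W (go to 4, an L position)
n=9: L (options 6(W), 8(W) are all W)
n=10: W (go to 9, an L position)
n=11: W (go to 0, an L position)
n=12: W (go to 9, an L position)
n=13: W (go to 0, an L position)
n=14: L (options 7(W), 12(W), 13(W) are all W)
n=15: W (go to 14, an L position)
n=16: W (go to 14, an L position)
n=17: W (go to 0, an L position)
n=18: W (go to 9, an L position)
n=19: W (go to 0, an L position)
n=20: L (options 10(W), 15(W), 16(W), 18(W), 19(W) are all W)
Every move from 20 reaches a W position, so the mover loses.

Ben wins.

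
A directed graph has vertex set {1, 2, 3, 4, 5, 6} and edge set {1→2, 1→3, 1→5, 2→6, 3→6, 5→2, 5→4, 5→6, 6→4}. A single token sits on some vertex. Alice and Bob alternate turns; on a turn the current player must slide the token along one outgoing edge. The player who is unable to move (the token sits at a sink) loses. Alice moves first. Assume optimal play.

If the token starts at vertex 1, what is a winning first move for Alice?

Move to 3.

Build the W/L table. Terminal = L. A non-terminal position is W if it has a move to some L; otherwise it is L.
Every edge goes from a vertex to one that appears earlier in the order 4, 6, 2, 5, 3, 1, so processing vertices in that order labels each vertex after all of its successors.
4: no outgoing edge → L
6: can move to 4, which is L ⇒ W
2: the only move is to 6(W), a W ⇒ L
5: can move to 2, which is L ⇒ W
3: the only move is to 6(W), a W ⇒ L
1: can move to 3, which is L ⇒ W
From 1, the L positions reachable in one move are: 3, 2. Any move reaching one of these is winning.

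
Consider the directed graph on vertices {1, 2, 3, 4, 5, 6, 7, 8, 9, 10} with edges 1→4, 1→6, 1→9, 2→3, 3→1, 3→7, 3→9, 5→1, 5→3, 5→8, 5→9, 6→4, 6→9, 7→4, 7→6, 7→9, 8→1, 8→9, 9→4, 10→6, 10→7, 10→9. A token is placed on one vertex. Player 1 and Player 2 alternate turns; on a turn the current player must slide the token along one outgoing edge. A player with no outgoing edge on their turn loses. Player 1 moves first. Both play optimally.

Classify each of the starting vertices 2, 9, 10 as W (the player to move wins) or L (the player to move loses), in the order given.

Work bottom-up. With no move the player to move loses. Otherwise the position is W if at least one move leads to an L position for the opponent, and L if every move leads to a W.
Every edge goes from a vertex to one that appears earlier in the order 4, 9, 6, 1, 8, 7, 3, 10, 5, 2, so processing vertices in that order labels each vertex after all of its successors.
4: no outgoing edge → L
9: can move to 4, which is L ⇒ W
6: can move to 4, which is L ⇒ W
1: can move to 4, which is L ⇒ W
8: moves to 1(W), 9(W); every one is W ⇒ L
7: can move to 4, which is L ⇒ W
3: moves to 7(W), 1(W), 9(W); every one is W ⇒ L
10: moves to 7(W), 6(W), 9(W); every one is W ⇒ L
5: can move to 3, which is L ⇒ W
2: can move to 3, which is L ⇒ W

2: W, 9: W, 10: L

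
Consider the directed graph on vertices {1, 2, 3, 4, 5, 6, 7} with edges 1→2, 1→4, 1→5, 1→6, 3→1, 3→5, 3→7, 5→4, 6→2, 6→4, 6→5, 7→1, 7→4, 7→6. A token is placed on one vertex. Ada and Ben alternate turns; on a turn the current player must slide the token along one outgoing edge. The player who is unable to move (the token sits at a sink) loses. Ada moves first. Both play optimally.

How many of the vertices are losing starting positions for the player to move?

Label each position W (a win for the player to move) or L (a loss). A position with no legal move is L; any other position is W exactly when some move reaches an L, and L when every move reaches a W.
Every edge goes from a vertex to one that appears earlier in the order 4, 2, 5, 6, 1, 7, 3, so processing vertices in that order labels each vertex after all of its successors.
4: no outgoing edge → L
2: no outgoing edge → L
5: can move to 4, which is L ⇒ W
6: can move to 2, which is L ⇒ W
1: can move to 2, which is L ⇒ W
7: can move to 4, which is L ⇒ W
3: moves to 7(W), 1(W), 5(W); every one is W ⇒ L
The L vertices are 2, 3, 4; that is 3 in all.

3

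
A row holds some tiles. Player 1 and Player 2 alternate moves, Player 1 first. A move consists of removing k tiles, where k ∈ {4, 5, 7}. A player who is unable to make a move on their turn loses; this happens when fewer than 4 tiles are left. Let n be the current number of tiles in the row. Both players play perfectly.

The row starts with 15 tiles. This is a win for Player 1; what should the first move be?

Use the standard recursion: the mover loses at a terminal position; elsewhere, the mover wins exactly when some move hands the opponent an L position.
n=0: no move → L
n=1: no move → L
n=2: no move → L
n=3: no move → L
n=4: reaches L-position 0 → W
n=5: reaches L-position 1 → W
n=6: reaches L-position 2 → W
n=7: reaches L-position 3 → W
n=8: reaches L-position 3 → W
n=9: reaches L-position 2 → W
n=10: reaches L-position 3 → W
n=11: only reaches 7(W), 6(W), 4(W), all W → L
n=12: only reaches 8(W), 7(W), 5(W), all W → L
n=13: only reaches 9(W), 8(W), 6(W), all W → L
n=14: only reaches 10(W), 9(W), 7(W), all W → L
n=15: reaches L-position 11 → W
From 15, the L positions reachable in one move are: 11.

Remove 4, leaving 11.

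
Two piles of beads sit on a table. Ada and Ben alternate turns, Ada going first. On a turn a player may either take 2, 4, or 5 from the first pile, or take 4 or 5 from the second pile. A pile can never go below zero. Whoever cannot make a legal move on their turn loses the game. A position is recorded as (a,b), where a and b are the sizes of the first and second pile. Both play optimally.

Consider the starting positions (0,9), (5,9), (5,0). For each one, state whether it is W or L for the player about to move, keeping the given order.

(0,9): L, (5,9): W, (5,0): W

Work bottom-up. With no move the player to move loses. Otherwise the position is W if at least one move leads to an L position for the opponent, and L if every move leads to a W.
No move ever increases a pile, so every position that can arise here has a ≤ 5 and b ≤ 9; it is enough to label the cells with 0 ≤ a ≤ 5 and 0 ≤ b ≤ 9.
Every move lowers a or b (never raises either), so fill the grid row by row in increasing a, and left to right within a row: each cell's successors are then already labelled.
      b=0  b=1  b=2  b=3  b=4  b=5  b=6  b=7  b=8  b=9
a=0:    L    L    L    L    W    W    W    W    W    L
a=1:    L    L    L    L    W    W    W    W    W    L
a=2:    W    W    W    W    L    L    L    L    W    W
a=3:    W    W    W    W    L    L    L    L    W    W
a=4:    W    W    W    W    W    W    W    W    L    W
a=5:    W    W    W    W    W    W    W    W    L    W
Cells with no legal move (terminal, hence L): (0,0), (0,1), (0,2), (0,3), (1,0), (1,1), (1,2), (1,3).
The remaining L cells, each justified by listing all of its moves:
(0,9): L (options (0,5)(W), (0,4)(W) are all W)
(1,9): L (options (1,5)(W), (1,4)(W) are all W)
(2,4): L (options (0,4)(W), (2,0)(W) are all W)
(2,5): L (options (0,5)(W), (2,1)(W), (2,0)(W) are all W)
(2,6): L (options (0,6)(W), (2,2)(W), (2,1)(W) are all W)
(2,7): L (options (0,7)(W), (2,3)(W), (2,2)(W) are all W)
(3,4): L (options (1,4)(W), (3,0)(W) are all W)
(3,5): L (options (1,5)(W), (3,1)(W), (3,0)(W) are all W)
(3,6): L (options (1,6)(W), (3,2)(W), (3,1)(W) are all W)
(3,7): L (options (1,7)(W), (3,3)(W), (3,2)(W) are all W)
(4,8): L (options (2,8)(W), (0,8)(W), (4,4)(W), (4,3)(W) are all W)
(5,8): L (options (3,8)(W), (1,8)(W), (0,8)(W), (5,4)(W), (5,3)(W) are all W)
Every other cell has at least one move into one of the L cells above, so it is W.
(0,9): one of the L cells justified above, so L
(5,9): the move to (1,9) reaches an L cell, so W
(5,0): the move to (1,0) reaches an L cell, so W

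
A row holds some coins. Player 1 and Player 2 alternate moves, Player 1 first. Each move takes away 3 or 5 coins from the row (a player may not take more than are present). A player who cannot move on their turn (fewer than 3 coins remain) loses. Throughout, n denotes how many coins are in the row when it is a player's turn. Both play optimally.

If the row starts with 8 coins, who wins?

Player 2 wins.

Build the W/L table. Terminal = L. A non-terminal position is W if it has a move to some L; otherwise it is L.
n=0: no move → L
n=1: no move → L
n=2: no move → L
n=3: reaches L-position 0 → W
n=4: reaches L-position 1 → W
n=5: reaches L-position 2 → W
n=6: reaches L-position 1 → W
n=7: reaches L-position 2 → W
n=8: only reaches 5(W), 3(W), all W → L
Every move from 8 reaches a W position, so the mover loses.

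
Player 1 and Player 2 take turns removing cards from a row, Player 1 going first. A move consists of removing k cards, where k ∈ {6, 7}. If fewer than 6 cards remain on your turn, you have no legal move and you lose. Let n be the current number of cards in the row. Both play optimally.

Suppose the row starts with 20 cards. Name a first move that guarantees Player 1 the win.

Remove 6, leaving 14.

Build the W/L table. Terminal = L. A non-terminal position is W if it has a move to some L; otherwise it is L.
n=0: no move → L
n=1: no move → L
n=2: no move → L
n=3: no move → L
n=4: no move → L
n=5: no move → L
n=6: W (go to 0, an L position)
n=7: W (go to 1, an L position)
n=8: W (go to 2, an L position)
n=9: W (go to 3, an L position)
n=10: W (go to 4, an L position)
n=11: W (go to 5, an L position)
n=12: W (go to 5, an L position)
n=13: L (options 7(W), 6(W) are all W)
n=14: L (options 8(W), 7(W) are all W)
n=15: L (options 9(W), 8(W) are all W)
n=16: L (options 10(W), 9(W) are all W)
n=17: L (options 11(W), 10(W) are all W)
n=18: L (options 12(W), 11(W) are all W)
n=19: W (go to 13, an L position)
n=20: W (go to 14, an L position)
From 20, the L positions reachable in one move are: 14, 13. Any move reaching one of these is winning.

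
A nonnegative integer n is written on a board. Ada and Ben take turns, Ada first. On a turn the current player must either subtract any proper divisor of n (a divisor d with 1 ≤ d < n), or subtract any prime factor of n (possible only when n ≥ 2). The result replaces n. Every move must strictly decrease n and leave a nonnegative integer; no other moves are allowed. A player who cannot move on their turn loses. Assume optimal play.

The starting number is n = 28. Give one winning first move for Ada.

Move to 14.

Use the standard recursion: the mover loses at a terminal position; elsewhere, the mover wins exactly when some move hands the opponent an L position.
n=0: no move → L
n=1: no move → L
n=2: can move to 0, which is L ⇒ W
n=3: can move to 0, which is L ⇒ W
n=4: moves to 2(W), 3(W); every one is W ⇒ L
n=5: can move to 0, which is L ⇒ W
n=6: can move to 4, which is L ⇒ W
n=7: can move to 0, which is L ⇒ W
n=8: can move to 4, which is L ⇒ W
n=9: moves to 6(W), 8(W); every one is W ⇒ L
n=10: can move to 9, which is L ⇒ W
n=11: can move to 0, which is L ⇒ W
n=12: can move to 9, which is L ⇒ W
n=13: can move to 0, which is L ⇒ W
n=14: moves to 7(W), 12(W), 13(W); every one is W ⇒ L
n=15: can move to 14, which is L ⇒ W
n=16: can move to 14, which is L ⇒ W
n=17: can move to 0, which is L ⇒ W
n=18: can move to 9, which is L ⇒ W
n=19: can move to 0, which is L ⇒ W
n=20: moves to 10(W), 15(W), 16(W), 18(W), 19(W); every one is W ⇒ L
n=21: can move to 14, which is L ⇒ W
n=22: can move to 20, which is L ⇒ W
n=23: can move to 0, which is L ⇒ W
n=24: can move to 20, which is L ⇒ W
n=25: can move to 20, which is L ⇒ W
n=26: moves to 13(W), 24(W), 25(W); every one is W ⇒ L
n=27: can move to 26, which is L ⇒ W
n=28: can move to 14, which is L ⇒ W
From 28, the L positions reachable in one move are: 14, 26. Any move reaching one of these is winning.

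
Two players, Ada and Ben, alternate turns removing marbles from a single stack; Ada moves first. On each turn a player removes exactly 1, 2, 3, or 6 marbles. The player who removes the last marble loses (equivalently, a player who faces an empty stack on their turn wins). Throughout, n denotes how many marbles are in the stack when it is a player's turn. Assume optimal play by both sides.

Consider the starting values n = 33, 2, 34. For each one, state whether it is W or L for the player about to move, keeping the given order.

33: L, 2: W, 34: W

Compute win/loss labels from the base case upward. A position with no move is W. Any other position is W if it can reach an L in one move, else L.
n=0: no move; the opponent has just taken the last marble and therefore loses → W
n=1: L (sole option 0(W) is W)
n=2: W (go to 1, an L position)
n=3: W (go to 1, an L position)
n=4: W (go to 1, an L position)
n=5: L (options 4(W), 3(W), 2(W) are all W)
n=6: W (go to 5, an L position)
n=7: W (go to 5, an L position)
n=8: W (go to 5, an L position)
n=9: L (options 8(W), 7(W), 6(W), 3(W) are all W)
n=10: W (go to 9, an L position)
n=11: W (go to 9, an L position)
n=12: W (go to 9, an L position)
n=13: L (options 12(W), 11(W), 10(W), 7(W) are all W)
n=14: W (go to 13, an L position)
n=15: W (go to 13, an L position)
n=16: W (go to 13, an L position)
n=17: L (options 16(W), 15(W), 14(W), 11(W) are all W)
n=18: W (go to 17, an L position)
n=19: W (go to 17, an L position)
n=20: W (go to 17, an L position)
n=21: L (options 20(W), 19(W), 18(W), 15(W) are all W)
n=22: W (go to 21, an L position)
n=23: W (go to 21, an L position)
n=24: W (go to 21, an L position)
n=25: L (options 24(W), 23(W), 22(W), 19(W) are all W)
n=26: W (go to 25, an L position)
n=27: W (go to 25, an L position)
n=28: W (go to 25, an L position)
n=29: L (options 28(W), 27(W), 26(W), 23(W) are all W)
n=30: W (go to 29, an L position)
n=31: W (go to 29, an L position)
n=32: W (go to 29, an L position)
n=33: L (options 32(W), 31(W), 30(W), 27(W) are all W)
n=34: W (go to 33, an L position)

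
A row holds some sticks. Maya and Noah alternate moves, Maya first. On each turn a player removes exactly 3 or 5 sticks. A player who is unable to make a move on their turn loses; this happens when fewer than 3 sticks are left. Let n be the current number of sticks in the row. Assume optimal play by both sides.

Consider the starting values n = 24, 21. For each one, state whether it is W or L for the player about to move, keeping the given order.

Classify positions by backward induction: terminal positions (no move available) are L. From any other position, the mover wins iff some move reaches an L.
n=0: no move → L
n=1: no move → L
n=2: no move → L
n=3: →0(L), so W
n=4: →1(L), so W
n=5: →2(L), so W
n=6: →1(L), so W
n=7: →2(L), so W
n=8: →5(W), 3(W) — all W, so L
n=9: →6(W), 4(W) — all W, so L
n=10: →7(W), 5(W) — all W, so L
n=11: →8(L), so W
n=12: →9(L), so W
n=13: →10(L), so W
n=14: →9(L), so W
n=15: →10(L), so W
n=16: →13(W), 11(W) — all W, so L
n=17: →14(W), 12(W) — all W, so L
n=18: →15(W), 13(W) — all W, so L
n=19: →16(L), so W
n=20: →17(L), so W
n=21: →18(L), so W
n=22: →17(L), so W
n=23: →18(L), so W
n=24: →21(W), 19(W) — all W, so L

24: L, 21: W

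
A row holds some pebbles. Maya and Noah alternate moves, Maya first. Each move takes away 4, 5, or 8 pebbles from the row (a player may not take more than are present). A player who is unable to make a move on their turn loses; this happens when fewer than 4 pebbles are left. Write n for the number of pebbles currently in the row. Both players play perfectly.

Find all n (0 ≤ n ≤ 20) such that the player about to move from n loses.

0, 1, 2, 3, 12, 13, 14, 15

Compute win/loss labels from the base case upward. A position with no move is L. Any other position is W if it can reach an L in one move, else L.
n=0: no move → L
n=1: no move → L
n=2: no move → L
n=3: no move → L
n=4: reaches L-position 0 → W
n=5: reaches L-position 1 → W
n=6: reaches L-position 2 → W
n=7: reaches L-position 3 → W
n=8: reaches L-position 3 → W
n=9: reaches L-position 1 → W
n=10: reaches L-position 2 → W
n=11: reaches L-position 3 → W
n=12: only reaches 8(W), 7(W), 4(W), all W → L
n=13: only reaches 9(W), 8(W), 5(W), all W → L
n=14: only reaches 10(W), 9(W), 6(W), all W → L
n=15: only reaches 11(W), 10(W), 7(W), all W → L
n=16: reaches L-position 12 → W
n=17: reaches L-position 13 → W
n=18: reaches L-position 14 → W
n=19: reaches L-position 15 → W
n=20: reaches L-position 15 → W
Reading off the rows marked L gives the requested list; there are 8 such values of n.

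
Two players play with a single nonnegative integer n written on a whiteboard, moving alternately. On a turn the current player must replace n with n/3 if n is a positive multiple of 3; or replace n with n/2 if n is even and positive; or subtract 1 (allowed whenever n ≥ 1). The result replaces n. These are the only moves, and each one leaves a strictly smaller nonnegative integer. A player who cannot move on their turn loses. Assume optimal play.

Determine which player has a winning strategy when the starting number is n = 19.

The second player wins.

Label each position W (a win for the player to move) or L (a loss). A position with no legal move is L; any other position is W exactly when some move reaches an L, and L when every move reaches a W.
n=0: no move → L
n=1: W (go to 0, an L position)
n=2: L (sole option 1(W) is W)
n=3: W (go to 2, an L position)
n=4: W (go to 2, an L position)
n=5: L (sole option 4(W) is W)
n=6: W (go to 2, an L position)
n=7: L (sole option 6(W) is W)
n=8: W (go to 7, an L position)
n=9: L (options 3(W), 8(W) are all W)
n=10: W (go to 5, an L position)
n=11: L (sole option 10(W) is W)
n=12: W (go to 11, an L position)
n=13: L (sole option 12(W) is W)
n=14: W (go to 7, an L position)
n=15: W (go to 5, an L position)
n=16: L (options 8(W), 15(W) are all W)
n=17: W (go to 16, an L position)
n=18: W (go to 9, an L position)
n=19: L (sole option 18(W) is W)
Every move from 19 reaches a W position, so the mover loses.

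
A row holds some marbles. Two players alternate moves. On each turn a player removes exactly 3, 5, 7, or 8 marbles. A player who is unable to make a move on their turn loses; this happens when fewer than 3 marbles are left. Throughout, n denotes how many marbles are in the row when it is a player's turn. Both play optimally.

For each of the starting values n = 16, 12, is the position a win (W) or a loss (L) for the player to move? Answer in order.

Work bottom-up. With no move the player to move loses. Otherwise the position is W if at least one move leads to an L position for the opponent, and L if every move leads to a W.
n=0: no move → L
n=1: no move → L
n=2: no move → L
n=3: can move to 0, which is L ⇒ W
n=4: can move to 1, which is L ⇒ W
n=5: can move to 2, which is L ⇒ W
n=6: can move to 1, which is L ⇒ W
n=7: can move to 2, which is L ⇒ W
n=8: can move to 1, which is L ⇒ W
n=9: can move to 2, which is L ⇒ W
n=10: can move to 2, which is L ⇒ W
n=11: moves to 8(W), 6(W), 4(W), 3(W); every one is W ⇒ L
n=12: moves to 9(W), 7(W), 5(W), 4(W); every one is W ⇒ L
n=13: moves to 10(W), 8(W), 6(W), 5(W); every one is W ⇒ L
n=14: can move to 11, which is L ⇒ W
n=15: can move to 12, which is L ⇒ W
n=16: can move to 13, which is L ⇒ W

16: W, 12: L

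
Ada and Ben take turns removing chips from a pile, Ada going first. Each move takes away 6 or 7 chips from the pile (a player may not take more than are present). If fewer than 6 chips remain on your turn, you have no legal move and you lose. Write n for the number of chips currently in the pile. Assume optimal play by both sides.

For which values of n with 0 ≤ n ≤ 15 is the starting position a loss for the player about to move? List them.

0, 1, 2, 3, 4, 5, 13, 14, 15

Classify positions by backward induction: terminal positions (no move available) are L. From any other position, the mover wins iff some move reaches an L.
n=0: no move → L
n=1: no move → L
n=2: no move → L
n=3: no move → L
n=4: no move → L
n=5: no move → L
n=6: W (go to 0, an L position)
n=7: W (go to 1, an L position)
n=8: W (go to 2, an L position)
n=9: W (go to 3, an L position)
n=10: W (go to 4, an L position)
n=11: W (go to 5, an L position)
n=12: W (go to 5, an L position)
n=13: L (options 7(W), 6(W) are all W)
n=14: L (options 8(W), 7(W) are all W)
n=15: L (options 9(W), 8(W) are all W)
Reading off the rows marked L gives the requested list; there are 9 such values of n.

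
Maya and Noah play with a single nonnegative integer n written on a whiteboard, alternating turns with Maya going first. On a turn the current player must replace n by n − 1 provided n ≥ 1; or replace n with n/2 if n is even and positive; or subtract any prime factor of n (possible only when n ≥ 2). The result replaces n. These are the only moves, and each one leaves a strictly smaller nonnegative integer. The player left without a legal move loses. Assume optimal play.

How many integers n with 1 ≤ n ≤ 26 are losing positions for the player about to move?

Compute win/loss labels from the base case upward. A position with no move is L. Any other position is W if it can reach an L in one move, else L.
n=0: no move → L
n=1: can move to 0, which is L ⇒ W
n=2: can move to 0, which is L ⇒ W
n=3: can move to 0, which is L ⇒ W
n=4: moves to 2(W), 3(W); every one is W ⇒ L
n=5: can move to 0, which is L ⇒ W
n=6: can move to 4, which is L ⇒ W
n=7: can move to 0, which is L ⇒ W
n=8: can move to 4, which is L ⇒ W
n=9: moves to 6(W), 8(W); every one is W ⇒ L
n=10: can move to 9, which is L ⇒ W
n=11: can move to 0, which is L ⇒ W
n=12: can move to 9, which is L ⇒ W
n=13: can move to 0, which is L ⇒ W
n=14: moves to 7(W), 12(W), 13(W); every one is W ⇒ L
n=15: can move to 14, which is L ⇒ W
n=16: can move to 14, which is L ⇒ W
n=17: can move to 0, which is L ⇒ W
n=18: can move to 9, which is L ⇒ W
n=19: can move to 0, which is L ⇒ W
n=20: moves to 10(W), 15(W), 18(W), 19(W); every one is W ⇒ L
n=21: can move to 14, which is L ⇒ W
n=22: can move to 20, which is L ⇒ W
n=23: can move to 0, which is L ⇒ W
n=24: moves to 12(W), 21(W), 22(W), 23(W); every one is W ⇒ L
n=25: can move to 20, which is L ⇒ W
n=26: can move to 24, which is L ⇒ W
L entries with 1 ≤ n ≤ 26 (n=0 is outside the asked range and is not counted): n = 4, 9, 14, 20, 24; that makes 5.

5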